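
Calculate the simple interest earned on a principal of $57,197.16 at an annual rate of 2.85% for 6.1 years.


Simple interest formula: I = P × r × t
I = $57,197.16 × 0.0285 × 6.1
I = $9,943.73

I = P × r × t = $9,943.73


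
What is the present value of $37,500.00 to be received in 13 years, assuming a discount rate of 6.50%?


Present value formula: PV = FV / (1 + r)^t
PV = $37,500.00 / (1 + 0.065)^13
PV = $37,500.00 / 2.267487
PV = $16,538.13

PV = FV / (1 + r)^t = $16,538.13


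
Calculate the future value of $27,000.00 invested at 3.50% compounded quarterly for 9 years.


Compound interest formula: A = P(1 + r/n)^(nt)
A = $27,000.00 × (1 + 0.035/4)^(4 × 9)
Growth factor: (1 + 0.035/4)^36 = 1.3683832
A = $27,000.00 × 1.3683832
A = $36,946.35

A = P(1 + r/n)^(nt) = $36,946.35


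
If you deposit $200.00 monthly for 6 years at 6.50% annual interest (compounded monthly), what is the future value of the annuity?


Future value of an ordinary annuity: FV = PMT × ((1 + r)^n − 1) / r
Monthly rate r = 0.065/12 ≈ 0.00541667, n = 72
FV = $200.00 × ((1 + 0.065/12)^72 − 1) / (0.065/12)
FV = $200.00 × 87.771168
FV = $17,554.23

FV = PMT × ((1+r)^n - 1)/r = $17,554.23


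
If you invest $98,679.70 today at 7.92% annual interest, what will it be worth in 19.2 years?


Future value formula: FV = PV × (1 + r)^t
FV = $98,679.70 × (1 + 0.0792)^19.2
FV = $98,679.70 × 4.32073055
FV = $426,368.39

FV = PV × (1 + r)^t = $426,368.39


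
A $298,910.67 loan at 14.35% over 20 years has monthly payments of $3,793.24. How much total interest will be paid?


Total paid over the life of the loan = PMT × n.
Total paid = $3,793.24 × 240 = $910,377.60
Total interest = total paid − principal = $910,377.60 − $298,910.67 = $611,466.93

Total interest = (PMT × n) - PV = $611,466.93


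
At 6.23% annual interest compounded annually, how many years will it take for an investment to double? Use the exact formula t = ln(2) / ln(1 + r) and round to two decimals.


Doubling condition: (1 + r)^t = 2
Take ln of both sides: t × ln(1 + r) = ln(2)
t = ln(2) / ln(1 + r)
t = 0.693147 / 0.060436
t = 11.47

t = ln(2) / ln(1 + r) = 11.47 years


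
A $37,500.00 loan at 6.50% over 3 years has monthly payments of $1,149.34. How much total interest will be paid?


Total paid over the life of the loan = PMT × n.
Total paid = $1,149.34 × 36 = $41,376.24
Total interest = total paid − principal = $41,376.24 − $37,500.00 = $3,876.24

Total interest = (PMT × n) - PV = $3,876.24


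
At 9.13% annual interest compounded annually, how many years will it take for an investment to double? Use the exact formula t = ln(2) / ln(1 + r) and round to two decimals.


Doubling condition: (1 + r)^t = 2
Take ln of both sides: t × ln(1 + r) = ln(2)
t = ln(2) / ln(1 + r)
t = 0.693147 / 0.087370
t = 7.93

t = ln(2) / ln(1 + r) = 7.93 years


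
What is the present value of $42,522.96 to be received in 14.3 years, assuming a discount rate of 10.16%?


Present value formula: PV = FV / (1 + r)^t
PV = $42,522.96 / (1 + 0.1016)^14.3
PV = $42,522.96 / 3.989718
PV = $10,658.14

PV = FV / (1 + r)^t = $10,658.14


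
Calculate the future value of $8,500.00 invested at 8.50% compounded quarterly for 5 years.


Compound interest formula: A = P(1 + r/n)^(nt)
A = $8,500.00 × (1 + 0.085/4)^(4 × 5)
Growth factor: (1 + 0.085/4)^20 = 1.522795
A = $8,500.00 × 1.522795
A = $12,943.76

A = P(1 + r/n)^(nt) = $12,943.76


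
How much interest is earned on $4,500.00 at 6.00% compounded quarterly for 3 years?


Compound interest earned = final amount − principal.
A = P(1 + r/n)^(nt) = $4,500.00 × (1 + 0.06/4)^(4 × 3) = $5,380.28
Interest = A − P = $5,380.28 − $4,500.00 = $880.28

Interest = A - P = $880.28


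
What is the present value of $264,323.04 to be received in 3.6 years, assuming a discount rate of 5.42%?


Present value formula: PV = FV / (1 + r)^t
PV = $264,323.04 / (1 + 0.0542)^3.6
PV = $264,323.04 / 1.2092688
PV = $218,580.88

PV = FV / (1 + r)^t = $218,580.88


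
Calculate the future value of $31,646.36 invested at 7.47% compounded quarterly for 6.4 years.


Compound interest formula: A = P(1 + r/n)^(nt)
A = $31,646.36 × (1 + 0.0747/4)^(4 × 6.4)
Growth factor: (1 + 0.0747/4)^25.6 = 1.6058781
A = $31,646.36 × 1.6058781
A = $50,820.20

A = P(1 + r/n)^(nt) = $50,820.20


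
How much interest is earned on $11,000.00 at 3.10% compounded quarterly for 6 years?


Compound interest earned = final amount − principal.
A = P(1 + r/n)^(nt) = $11,000.00 × (1 + 0.031/4)^(4 × 6) = $13,239.15
Interest = A − P = $13,239.15 − $11,000.00 = $2,239.15

Interest = A - P = $2,239.15


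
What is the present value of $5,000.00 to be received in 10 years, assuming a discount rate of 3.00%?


Present value formula: PV = FV / (1 + r)^t
PV = $5,000.00 / (1 + 0.03)^10
PV = $5,000.00 / 1.343916
PV = $3,720.47

PV = FV / (1 + r)^t = $3,720.47


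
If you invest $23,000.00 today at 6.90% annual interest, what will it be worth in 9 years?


Future value formula: FV = PV × (1 + r)^t
FV = $23,000.00 × (1 + 0.069)^9
FV = $23,000.00 × 1.823053
FV = $41,930.22

FV = PV × (1 + r)^t = $41,930.22


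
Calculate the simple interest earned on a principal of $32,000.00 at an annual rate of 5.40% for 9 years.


Simple interest formula: I = P × r × t
I = $32,000.00 × 0.054 × 9
I = $15,552.00

I = P × r × t = $15,552.00


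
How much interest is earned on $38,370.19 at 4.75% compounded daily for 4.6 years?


Compound interest earned = final amount − principal.
A = P(1 + r/n)^(nt) = $38,370.19 × (1 + 0.0475/365)^(365 × 4.6) = $47,739.86
Interest = A − P = $47,739.86 − $38,370.19 = $9,369.67

Interest = A - P = $9,369.67


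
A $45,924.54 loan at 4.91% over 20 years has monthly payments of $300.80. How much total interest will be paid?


Total paid over the life of the loan = PMT × n.
Total paid = $300.80 × 240 = $72,192.00
Total interest = total paid − principal = $72,192.00 − $45,924.54 = $26,267.46

Total interest = (PMT × n) - PV = $26,267.46


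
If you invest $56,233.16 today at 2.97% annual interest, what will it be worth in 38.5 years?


Future value formula: FV = PV × (1 + r)^t
FV = $56,233.16 × (1 + 0.0297)^38.5
FV = $56,233.16 × 3.085762
FV = $173,522.15

FV = PV × (1 + r)^t = $173,522.15


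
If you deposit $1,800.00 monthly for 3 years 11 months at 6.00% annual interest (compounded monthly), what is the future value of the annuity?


Future value of an ordinary annuity: FV = PMT × ((1 + r)^n − 1) / r
Monthly rate r = 0.06/12 = 0.005, n = 47
FV = $1,800.00 × ((1 + 0.06/12)^47 − 1) / (0.06/12)
FV = $1,800.00 × 52.833664
FV = $95,100.60

FV = PMT × ((1+r)^n - 1)/r = $95,100.60


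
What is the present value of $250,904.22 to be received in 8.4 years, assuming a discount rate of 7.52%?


Present value formula: PV = FV / (1 + r)^t
PV = $250,904.22 / (1 + 0.0752)^8.4
PV = $250,904.22 / 1.83869522
PV = $136,457.75

PV = FV / (1 + r)^t = $136,457.75


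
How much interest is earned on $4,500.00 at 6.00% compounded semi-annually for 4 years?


Compound interest earned = final amount − principal.
A = P(1 + r/n)^(nt) = $4,500.00 × (1 + 0.06/2)^(2 × 4) = $5,700.47
Interest = A − P = $5,700.47 − $4,500.00 = $1,200.47

Interest = A - P = $1,200.47


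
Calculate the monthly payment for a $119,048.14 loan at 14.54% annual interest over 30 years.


Loan payment formula: PMT = PV × r / (1 − (1 + r)^(−n))
Monthly rate r = 0.1454/12 ≈ 0.01211667, n = 360 months
Denominator: 1 − (1 + 0.1454/12)^(−360) = 0.986908
PMT = $119,048.14 × (0.1454/12) / 0.986908
PMT = $1,461.60 per month

PMT = PV × r / (1-(1+r)^(-n)) = $1,461.60/month


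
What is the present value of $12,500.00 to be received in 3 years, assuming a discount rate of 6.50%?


Present value formula: PV = FV / (1 + r)^t
PV = $12,500.00 / (1 + 0.065)^3
PV = $12,500.00 / 1.207950
PV = $10,348.11

PV = FV / (1 + r)^t = $10,348.11


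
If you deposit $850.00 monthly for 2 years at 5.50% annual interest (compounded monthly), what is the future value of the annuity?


Future value of an ordinary annuity: FV = PMT × ((1 + r)^n − 1) / r
Monthly rate r = 0.055/12 ≈ 0.00458333, n = 24
FV = $850.00 × ((1 + 0.055/12)^24 − 1) / (0.055/12)
FV = $850.00 × 25.308560
FV = $21,512.28

FV = PMT × ((1+r)^n - 1)/r = $21,512.28


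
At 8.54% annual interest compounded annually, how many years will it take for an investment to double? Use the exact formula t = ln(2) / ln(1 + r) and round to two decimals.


Doubling condition: (1 + r)^t = 2
Take ln of both sides: t × ln(1 + r) = ln(2)
t = ln(2) / ln(1 + r)
t = 0.693147 / 0.081949
t = 8.46

t = ln(2) / ln(1 + r) = 8.46 years


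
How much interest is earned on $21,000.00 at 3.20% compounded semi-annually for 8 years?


Compound interest earned = final amount − principal.
A = P(1 + r/n)^(nt) = $21,000.00 × (1 + 0.032/2)^(2 × 8) = $27,071.89
Interest = A − P = $27,071.89 − $21,000.00 = $6,071.89

Interest = A - P = $6,071.89


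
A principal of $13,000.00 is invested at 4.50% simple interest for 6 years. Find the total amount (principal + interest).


Total amount formula: A = P(1 + rt) = P + P·r·t
Interest: I = P × r × t = $13,000.00 × 0.045 × 6 = $3,510.00
A = P + I = $13,000.00 + $3,510.00 = $16,510.00

A = P + I = P(1 + rt) = $16,510.00


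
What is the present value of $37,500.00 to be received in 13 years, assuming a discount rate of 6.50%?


Present value formula: PV = FV / (1 + r)^t
PV = $37,500.00 / (1 + 0.065)^13
PV = $37,500.00 / 2.267487
PV = $16,538.13

PV = FV / (1 + r)^t = $16,538.13


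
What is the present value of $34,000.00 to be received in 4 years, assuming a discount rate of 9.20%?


Present value formula: PV = FV / (1 + r)^t
PV = $34,000.00 / (1 + 0.092)^4
PV = $34,000.00 / 1.4219704
PV = $23,910.48

PV = FV / (1 + r)^t = $23,910.48


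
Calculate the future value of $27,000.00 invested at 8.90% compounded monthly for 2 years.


Compound interest formula: A = P(1 + r/n)^(nt)
A = $27,000.00 × (1 + 0.089/12)^(12 × 2)
Growth factor: (1 + 0.089/12)^24 = 1.1940408
A = $27,000.00 × 1.1940408
A = $32,239.10

A = P(1 + r/n)^(nt) = $32,239.10


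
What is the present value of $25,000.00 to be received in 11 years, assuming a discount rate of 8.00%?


Present value formula: PV = FV / (1 + r)^t
PV = $25,000.00 / (1 + 0.08)^11
PV = $25,000.00 / 2.331639
PV = $10,722.07

PV = FV / (1 + r)^t = $10,722.07


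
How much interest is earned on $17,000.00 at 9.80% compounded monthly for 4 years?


Compound interest earned = final amount − principal.
A = P(1 + r/n)^(nt) = $17,000.00 × (1 + 0.098/12)^(12 × 4) = $25,118.92
Interest = A − P = $25,118.92 − $17,000.00 = $8,118.92

Interest = A - P = $8,118.92


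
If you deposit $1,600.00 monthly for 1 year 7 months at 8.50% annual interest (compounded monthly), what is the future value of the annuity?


Future value of an ordinary annuity: FV = PMT × ((1 + r)^n − 1) / r
Monthly rate r = 0.085/12 ≈ 0.00708333, n = 19
FV = $1,600.00 × ((1 + 0.085/12)^19 − 1) / (0.085/12)
FV = $1,600.00 × 20.261276
FV = $32,418.04

FV = PMT × ((1+r)^n - 1)/r = $32,418.04


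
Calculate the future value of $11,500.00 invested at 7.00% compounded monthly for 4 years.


Compound interest formula: A = P(1 + r/n)^(nt)
A = $11,500.00 × (1 + 0.07/12)^(12 × 4)
Growth factor: (1 + 0.07/12)^48 = 1.322054
A = $11,500.00 × 1.322054
A = $15,203.62

A = P(1 + r/n)^(nt) = $15,203.62


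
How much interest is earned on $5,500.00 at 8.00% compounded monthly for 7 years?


Compound interest earned = final amount − principal.
A = P(1 + r/n)^(nt) = $5,500.00 × (1 + 0.08/12)^(12 × 7) = $9,610.82
Interest = A − P = $9,610.82 − $5,500.00 = $4,110.82

Interest = A - P = $4,110.82


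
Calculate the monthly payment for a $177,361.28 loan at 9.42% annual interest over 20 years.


Loan payment formula: PMT = PV × r / (1 − (1 + r)^(−n))
Monthly rate r = 0.0942/12 = 0.00785, n = 240 months
Denominator: 1 − (1 + 0.0942/12)^(−240) = 0.846897
PMT = $177,361.28 × (0.0942/12) / 0.846897
PMT = $1,643.99 per month

PMT = PV × r / (1-(1+r)^(-n)) = $1,643.99/month


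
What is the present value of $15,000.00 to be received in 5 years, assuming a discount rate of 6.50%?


Present value formula: PV = FV / (1 + r)^t
PV = $15,000.00 / (1 + 0.065)^5
PV = $15,000.00 / 1.370087
PV = $10,948.21

PV = FV / (1 + r)^t = $10,948.21


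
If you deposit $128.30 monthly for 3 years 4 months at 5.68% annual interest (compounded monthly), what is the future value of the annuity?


Future value of an ordinary annuity: FV = PMT × ((1 + r)^n − 1) / r
Monthly rate r = 0.0568/12 ≈ 0.00473333, n = 40
FV = $128.30 × ((1 + 0.0568/12)^40 − 1) / (0.0568/12)
FV = $128.30 × 43.923387
FV = $5,635.37

FV = PMT × ((1+r)^n - 1)/r = $5,635.37


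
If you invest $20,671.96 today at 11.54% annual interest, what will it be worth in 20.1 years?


Future value formula: FV = PV × (1 + r)^t
FV = $20,671.96 × (1 + 0.1154)^20.1
FV = $20,671.96 × 8.9816446
FV = $185,668.20

FV = PV × (1 + r)^t = $185,668.20


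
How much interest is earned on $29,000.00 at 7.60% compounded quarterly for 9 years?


Compound interest earned = final amount − principal.
A = P(1 + r/n)^(nt) = $29,000.00 × (1 + 0.076/4)^(4 × 9) = $57,104.28
Interest = A − P = $57,104.28 − $29,000.00 = $28,104.28

Interest = A - P = $28,104.28


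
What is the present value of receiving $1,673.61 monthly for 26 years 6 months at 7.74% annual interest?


Present value of an ordinary annuity: PV = PMT × (1 − (1 + r)^(−n)) / r
Monthly rate r = 0.0774/12 = 0.00645, n = 318
PV = $1,673.61 × (1 − (1 + 0.0774/12)^(−318)) / (0.0774/12)
PV = $1,673.61 × 134.970055
PV = $225,887.23

PV = PMT × (1-(1+r)^(-n))/r = $225,887.23


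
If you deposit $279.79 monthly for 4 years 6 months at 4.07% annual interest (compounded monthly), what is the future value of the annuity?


Future value of an ordinary annuity: FV = PMT × ((1 + r)^n − 1) / r
Monthly rate r = 0.0407/12 ≈ 0.00339167, n = 54
FV = $279.79 × ((1 + 0.0407/12)^54 − 1) / (0.0407/12)
FV = $279.79 × 59.151575
FV = $16,550.02

FV = PMT × ((1+r)^n - 1)/r = $16,550.02


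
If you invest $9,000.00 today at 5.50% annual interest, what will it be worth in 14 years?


Future value formula: FV = PV × (1 + r)^t
FV = $9,000.00 × (1 + 0.055)^14
FV = $9,000.00 × 2.116091
FV = $19,044.82

FV = PV × (1 + r)^t = $19,044.82


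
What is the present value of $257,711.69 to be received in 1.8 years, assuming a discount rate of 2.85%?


Present value formula: PV = FV / (1 + r)^t
PV = $257,711.69 / (1 + 0.0285)^1.8
PV = $257,711.69 / 1.0518837
PV = $245,000.17

PV = FV / (1 + r)^t = $245,000.17


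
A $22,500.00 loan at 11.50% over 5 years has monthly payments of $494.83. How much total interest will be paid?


Total paid over the life of the loan = PMT × n.
Total paid = $494.83 × 60 = $29,689.80
Total interest = total paid − principal = $29,689.80 − $22,500.00 = $7,189.80

Total interest = (PMT × n) - PV = $7,189.80


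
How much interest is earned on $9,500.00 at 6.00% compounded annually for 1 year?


Compound interest earned = final amount − principal.
A = P(1 + r/n)^(nt) = $9,500.00 × (1 + 0.06/1)^(1 × 1) = $10,070.00
Interest = A − P = $10,070.00 − $9,500.00 = $570.00

Interest = A - P = $570.00


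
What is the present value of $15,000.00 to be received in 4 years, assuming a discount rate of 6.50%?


Present value formula: PV = FV / (1 + r)^t
PV = $15,000.00 / (1 + 0.065)^4
PV = $15,000.00 / 1.286466
PV = $11,659.85

PV = FV / (1 + r)^t = $11,659.85


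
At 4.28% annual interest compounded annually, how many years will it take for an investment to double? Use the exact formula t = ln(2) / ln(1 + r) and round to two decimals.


Doubling condition: (1 + r)^t = 2
Take ln of both sides: t × ln(1 + r) = ln(2)
t = ln(2) / ln(1 + r)
t = 0.693147 / 0.041909
t = 16.54

t = ln(2) / ln(1 + r) = 16.54 years


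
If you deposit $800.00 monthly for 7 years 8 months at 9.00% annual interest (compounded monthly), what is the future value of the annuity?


Future value of an ordinary annuity: FV = PMT × ((1 + r)^n − 1) / r
Monthly rate r = 0.09/12 = 0.0075, n = 92
FV = $800.00 × ((1 + 0.09/12)^92 − 1) / (0.09/12)
FV = $800.00 × 131.811873
FV = $105,449.50

FV = PMT × ((1+r)^n - 1)/r = $105,449.50


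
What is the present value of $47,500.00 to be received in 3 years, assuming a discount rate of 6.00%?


Present value formula: PV = FV / (1 + r)^t
PV = $47,500.00 / (1 + 0.06)^3
PV = $47,500.00 / 1.191016
PV = $39,881.92

PV = FV / (1 + r)^t = $39,881.92


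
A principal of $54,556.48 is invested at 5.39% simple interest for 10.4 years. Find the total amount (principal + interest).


Total amount formula: A = P(1 + rt) = P + P·r·t
Interest: I = P × r × t = $54,556.48 × 0.0539 × 10.4 = $30,582.18
A = P + I = $54,556.48 + $30,582.18 = $85,138.66

A = P + I = P(1 + rt) = $85,138.66


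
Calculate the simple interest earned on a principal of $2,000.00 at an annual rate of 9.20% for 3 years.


Simple interest formula: I = P × r × t
I = $2,000.00 × 0.092 × 3
I = $552.00

I = P × r × t = $552.00


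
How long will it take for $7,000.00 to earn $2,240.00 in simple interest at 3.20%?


Rearrange the simple interest formula for t:
I = P × r × t  ⇒  t = I / (P × r)
t = $2,240.00 / ($7,000.00 × 0.032)
t = 10

t = I/(P×r) = 10 years


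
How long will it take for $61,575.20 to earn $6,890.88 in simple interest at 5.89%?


Rearrange the simple interest formula for t:
I = P × r × t  ⇒  t = I / (P × r)
t = $6,890.88 / ($61,575.20 × 0.0589)
t = 1.9

t = I/(P×r) = 1.9 years


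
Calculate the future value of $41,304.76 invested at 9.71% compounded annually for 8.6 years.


Compound interest formula: A = P(1 + r/n)^(nt)
A = $41,304.76 × (1 + 0.0971/1)^(1 × 8.6)
Growth factor: (1 + 0.0971/1)^8.6 = 2.2187964
A = $41,304.76 × 2.2187964
A = $91,646.85

A = P(1 + r/n)^(nt) = $91,646.85


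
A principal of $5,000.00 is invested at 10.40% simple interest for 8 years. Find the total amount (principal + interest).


Total amount formula: A = P(1 + rt) = P + P·r·t
Interest: I = P × r × t = $5,000.00 × 0.104 × 8 = $4,160.00
A = P + I = $5,000.00 + $4,160.00 = $9,160.00

A = P + I = P(1 + rt) = $9,160.00


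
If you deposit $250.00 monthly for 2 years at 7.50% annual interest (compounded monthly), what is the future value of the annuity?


Future value of an ordinary annuity: FV = PMT × ((1 + r)^n − 1) / r
Monthly rate r = 0.075/12 = 0.00625, n = 24
FV = $250.00 × ((1 + 0.075/12)^24 − 1) / (0.075/12)
FV = $250.00 × 25.806723
FV = $6,451.68

FV = PMT × ((1+r)^n - 1)/r = $6,451.68


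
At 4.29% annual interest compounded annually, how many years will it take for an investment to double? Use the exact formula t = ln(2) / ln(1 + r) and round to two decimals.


Doubling condition: (1 + r)^t = 2
Take ln of both sides: t × ln(1 + r) = ln(2)
t = ln(2) / ln(1 + r)
t = 0.693147 / 0.042005
t = 16.50

t = ln(2) / ln(1 + r) = 16.50 years


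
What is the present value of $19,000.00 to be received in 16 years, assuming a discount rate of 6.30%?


Present value formula: PV = FV / (1 + r)^t
PV = $19,000.00 / (1 + 0.063)^16
PV = $19,000.00 / 2.657861
PV = $7,148.61

PV = FV / (1 + r)^t = $7,148.61


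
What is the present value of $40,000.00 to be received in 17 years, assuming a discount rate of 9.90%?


Present value formula: PV = FV / (1 + r)^t
PV = $40,000.00 / (1 + 0.099)^17
PV = $40,000.00 / 4.976921
PV = $8,037.10

PV = FV / (1 + r)^t = $8,037.10


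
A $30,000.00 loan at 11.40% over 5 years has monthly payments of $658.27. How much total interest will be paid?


Total paid over the life of the loan = PMT × n.
Total paid = $658.27 × 60 = $39,496.20
Total interest = total paid − principal = $39,496.20 − $30,000.00 = $9,496.20

Total interest = (PMT × n) - PV = $9,496.20


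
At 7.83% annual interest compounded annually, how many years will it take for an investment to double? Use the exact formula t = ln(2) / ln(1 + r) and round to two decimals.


Doubling condition: (1 + r)^t = 2
Take ln of both sides: t × ln(1 + r) = ln(2)
t = ln(2) / ln(1 + r)
t = 0.693147 / 0.075386
t = 9.19

t = ln(2) / ln(1 + r) = 9.19 years


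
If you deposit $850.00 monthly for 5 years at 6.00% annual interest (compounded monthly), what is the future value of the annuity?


Future value of an ordinary annuity: FV = PMT × ((1 + r)^n − 1) / r
Monthly rate r = 0.06/12 = 0.005, n = 60
FV = $850.00 × ((1 + 0.06/12)^60 − 1) / (0.06/12)
FV = $850.00 × 69.770031
FV = $59,304.53

FV = PMT × ((1+r)^n - 1)/r = $59,304.53


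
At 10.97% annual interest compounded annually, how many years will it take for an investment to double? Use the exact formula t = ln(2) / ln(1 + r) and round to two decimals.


Doubling condition: (1 + r)^t = 2
Take ln of both sides: t × ln(1 + r) = ln(2)
t = ln(2) / ln(1 + r)
t = 0.693147 / 0.104090
t = 6.66

t = ln(2) / ln(1 + r) = 6.66 years


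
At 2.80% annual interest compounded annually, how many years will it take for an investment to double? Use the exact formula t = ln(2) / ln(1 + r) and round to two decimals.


Doubling condition: (1 + r)^t = 2
Take ln of both sides: t × ln(1 + r) = ln(2)
t = ln(2) / ln(1 + r)
t = 0.693147 / 0.027615
t = 25.10

t = ln(2) / ln(1 + r) = 25.10 years


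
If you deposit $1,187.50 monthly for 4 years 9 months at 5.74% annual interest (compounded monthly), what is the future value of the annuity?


Future value of an ordinary annuity: FV = PMT × ((1 + r)^n − 1) / r
Monthly rate r = 0.0574/12 ≈ 0.00478333, n = 57
FV = $1,187.50 × ((1 + 0.0574/12)^57 − 1) / (0.0574/12)
FV = $1,187.50 × 65.349195
FV = $77,602.17

FV = PMT × ((1+r)^n - 1)/r = $77,602.17


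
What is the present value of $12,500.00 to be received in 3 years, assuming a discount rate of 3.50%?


Present value formula: PV = FV / (1 + r)^t
PV = $12,500.00 / (1 + 0.035)^3
PV = $12,500.00 / 1.108718
PV = $11,274.28

PV = FV / (1 + r)^t = $11,274.28


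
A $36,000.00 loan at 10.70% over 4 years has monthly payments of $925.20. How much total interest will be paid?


Total paid over the life of the loan = PMT × n.
Total paid = $925.20 × 48 = $44,409.60
Total interest = total paid − principal = $44,409.60 − $36,000.00 = $8,409.60

Total interest = (PMT × n) - PV = $8,409.60


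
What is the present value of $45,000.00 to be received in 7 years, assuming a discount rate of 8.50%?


Present value formula: PV = FV / (1 + r)^t
PV = $45,000.00 / (1 + 0.085)^7
PV = $45,000.00 / 1.770142
PV = $25,421.69

PV = FV / (1 + r)^t = $25,421.69


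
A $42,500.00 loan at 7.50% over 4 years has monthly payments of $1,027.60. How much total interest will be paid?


Total paid over the life of the loan = PMT × n.
Total paid = $1,027.60 × 48 = $49,324.80
Total interest = total paid − principal = $49,324.80 − $42,500.00 = $6,824.80

Total interest = (PMT × n) - PV = $6,824.80


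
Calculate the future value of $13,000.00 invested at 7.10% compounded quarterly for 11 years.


Compound interest formula: A = P(1 + r/n)^(nt)
A = $13,000.00 × (1 + 0.071/4)^(4 × 11)
Growth factor: (1 + 0.071/4)^44 = 2.168747
A = $13,000.00 × 2.168747
A = $28,193.71

A = P(1 + r/n)^(nt) = $28,193.71


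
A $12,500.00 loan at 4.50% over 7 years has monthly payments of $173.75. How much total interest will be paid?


Total paid over the life of the loan = PMT × n.
Total paid = $173.75 × 84 = $14,595.00
Total interest = total paid − principal = $14,595.00 − $12,500.00 = $2,095.00

Total interest = (PMT × n) - PV = $2,095.00


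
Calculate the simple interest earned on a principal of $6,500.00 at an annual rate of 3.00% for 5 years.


Simple interest formula: I = P × r × t
I = $6,500.00 × 0.03 × 5
I = $975.00

I = P × r × t = $975.00


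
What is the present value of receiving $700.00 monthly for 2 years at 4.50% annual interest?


Present value of an ordinary annuity: PV = PMT × (1 − (1 + r)^(−n)) / r
Monthly rate r = 0.045/12 = 0.00375, n = 24
PV = $700.00 × (1 − (1 + 0.045/12)^(−24)) / (0.045/12)
PV = $700.00 × 22.910656
PV = $16,037.46

PV = PMT × (1-(1+r)^(-n))/r = $16,037.46


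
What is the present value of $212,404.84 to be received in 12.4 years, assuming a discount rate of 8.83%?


Present value formula: PV = FV / (1 + r)^t
PV = $212,404.84 / (1 + 0.0883)^12.4
PV = $212,404.84 / 2.8555055
PV = $74,384.32

PV = FV / (1 + r)^t = $74,384.32


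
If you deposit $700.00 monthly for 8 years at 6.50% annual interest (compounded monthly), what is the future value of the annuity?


Future value of an ordinary annuity: FV = PMT × ((1 + r)^n − 1) / r
Monthly rate r = 0.065/12 ≈ 0.00541667, n = 96
FV = $700.00 × ((1 + 0.065/12)^96 − 1) / (0.065/12)
FV = $700.00 × 125.477348
FV = $87,834.14

FV = PMT × ((1+r)^n - 1)/r = $87,834.14


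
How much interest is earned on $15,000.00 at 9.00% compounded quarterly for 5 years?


Compound interest earned = final amount − principal.
A = P(1 + r/n)^(nt) = $15,000.00 × (1 + 0.09/4)^(4 × 5) = $23,407.64
Interest = A − P = $23,407.64 − $15,000.00 = $8,407.64

Interest = A - P = $8,407.64


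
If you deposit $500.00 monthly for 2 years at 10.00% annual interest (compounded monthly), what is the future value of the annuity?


Future value of an ordinary annuity: FV = PMT × ((1 + r)^n − 1) / r
Monthly rate r = 0.1/12 ≈ 0.00833333, n = 24
FV = $500.00 × ((1 + 0.1/12)^24 − 1) / (0.1/12)
FV = $500.00 × 26.446915
FV = $13,223.46

FV = PMT × ((1+r)^n - 1)/r = $13,223.46


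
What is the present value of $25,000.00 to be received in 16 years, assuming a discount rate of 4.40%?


Present value formula: PV = FV / (1 + r)^t
PV = $25,000.00 / (1 + 0.044)^16
PV = $25,000.00 / 1.991627
PV = $12,552.55

PV = FV / (1 + r)^t = $12,552.55


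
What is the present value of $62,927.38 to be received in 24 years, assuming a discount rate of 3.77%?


Present value formula: PV = FV / (1 + r)^t
PV = $62,927.38 / (1 + 0.0377)^24
PV = $62,927.38 / 2.4306566
PV = $25,889.05

PV = FV / (1 + r)^t = $25,889.05


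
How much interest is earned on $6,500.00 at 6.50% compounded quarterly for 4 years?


Compound interest earned = final amount − principal.
A = P(1 + r/n)^(nt) = $6,500.00 × (1 + 0.065/4)^(4 × 4) = $8,412.45
Interest = A − P = $8,412.45 − $6,500.00 = $1,912.45

Interest = A - P = $1,912.45


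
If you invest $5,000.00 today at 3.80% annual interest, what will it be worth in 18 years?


Future value formula: FV = PV × (1 + r)^t
FV = $5,000.00 × (1 + 0.038)^18
FV = $5,000.00 × 1.9568267
FV = $9,784.13

FV = PV × (1 + r)^t = $9,784.13


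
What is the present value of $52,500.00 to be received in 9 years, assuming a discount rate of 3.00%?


Present value formula: PV = FV / (1 + r)^t
PV = $52,500.00 / (1 + 0.03)^9
PV = $52,500.00 / 1.304773
PV = $40,236.88

PV = FV / (1 + r)^t = $40,236.88


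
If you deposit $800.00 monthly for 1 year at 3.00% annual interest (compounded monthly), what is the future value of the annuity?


Future value of an ordinary annuity: FV = PMT × ((1 + r)^n − 1) / r
Monthly rate r = 0.03/12 = 0.0025, n = 12
FV = $800.00 × ((1 + 0.03/12)^12 − 1) / (0.03/12)
FV = $800.00 × 12.166383
FV = $9,733.11

FV = PMT × ((1+r)^n - 1)/r = $9,733.11


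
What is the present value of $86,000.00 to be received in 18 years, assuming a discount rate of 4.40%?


Present value formula: PV = FV / (1 + r)^t
PV = $86,000.00 / (1 + 0.044)^18
PV = $86,000.00 / 2.170746
PV = $39,617.72

PV = FV / (1 + r)^t = $39,617.72


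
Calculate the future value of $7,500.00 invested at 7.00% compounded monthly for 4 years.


Compound interest formula: A = P(1 + r/n)^(nt)
A = $7,500.00 × (1 + 0.07/12)^(12 × 4)
Growth factor: (1 + 0.07/12)^48 = 1.3220539
A = $7,500.00 × 1.3220539
A = $9,915.40

A = P(1 + r/n)^(nt) = $9,915.40


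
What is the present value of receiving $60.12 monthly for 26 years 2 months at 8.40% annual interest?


Present value of an ordinary annuity: PV = PMT × (1 − (1 + r)^(−n)) / r
Monthly rate r = 0.084/12 = 0.007, n = 314
PV = $60.12 × (1 − (1 + 0.084/12)^(−314)) / (0.084/12)
PV = $60.12 × 126.874514
PV = $7,627.70

PV = PMT × (1-(1+r)^(-n))/r = $7,627.70


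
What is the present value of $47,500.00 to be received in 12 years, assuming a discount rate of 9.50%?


Present value formula: PV = FV / (1 + r)^t
PV = $47,500.00 / (1 + 0.095)^12
PV = $47,500.00 / 2.971457
PV = $15,985.42

PV = FV / (1 + r)^t = $15,985.42


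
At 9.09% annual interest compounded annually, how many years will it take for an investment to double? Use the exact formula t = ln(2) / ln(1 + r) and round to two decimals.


Doubling condition: (1 + r)^t = 2
Take ln of both sides: t × ln(1 + r) = ln(2)
t = ln(2) / ln(1 + r)
t = 0.693147 / 0.087003
t = 7.97

t = ln(2) / ln(1 + r) = 7.97 years


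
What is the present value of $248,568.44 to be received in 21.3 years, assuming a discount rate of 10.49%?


Present value formula: PV = FV / (1 + r)^t
PV = $248,568.44 / (1 + 0.1049)^21.3
PV = $248,568.44 / 8.371038
PV = $29,693.86

PV = FV / (1 + r)^t = $29,693.86


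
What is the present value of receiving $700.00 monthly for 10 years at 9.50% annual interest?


Present value of an ordinary annuity: PV = PMT × (1 − (1 + r)^(−n)) / r
Monthly rate r = 0.095/12 ≈ 0.00791667, n = 120
PV = $700.00 × (1 − (1 + 0.095/12)^(−120)) / (0.095/12)
PV = $700.00 × 77.281211
PV = $54,096.85

PV = PMT × (1-(1+r)^(-n))/r = $54,096.85


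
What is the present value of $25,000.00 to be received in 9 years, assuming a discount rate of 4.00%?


Present value formula: PV = FV / (1 + r)^t
PV = $25,000.00 / (1 + 0.04)^9
PV = $25,000.00 / 1.423312
PV = $17,564.67

PV = FV / (1 + r)^t = $17,564.67


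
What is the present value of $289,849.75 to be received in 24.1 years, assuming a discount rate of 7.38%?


Present value formula: PV = FV / (1 + r)^t
PV = $289,849.75 / (1 + 0.0738)^24.1
PV = $289,849.75 / 5.562294
PV = $52,109.75

PV = FV / (1 + r)^t = $52,109.75


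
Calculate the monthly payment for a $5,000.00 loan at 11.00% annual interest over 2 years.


Loan payment formula: PMT = PV × r / (1 − (1 + r)^(−n))
Monthly rate r = 0.11/12 ≈ 0.00916667, n = 24 months
Denominator: 1 − (1 + 0.11/12)^(−24) = 0.196677
PMT = $5,000.00 × (0.11/12) / 0.196677
PMT = $233.04 per month

PMT = PV × r / (1-(1+r)^(-n)) = $233.04/month


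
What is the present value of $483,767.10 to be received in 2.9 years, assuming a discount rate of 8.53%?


Present value formula: PV = FV / (1 + r)^t
PV = $483,767.10 / (1 + 0.0853)^2.9
PV = $483,767.10 / 1.26792752
PV = $381,541.60

PV = FV / (1 + r)^t = $381,541.60


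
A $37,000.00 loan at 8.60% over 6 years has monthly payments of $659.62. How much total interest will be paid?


Total paid over the life of the loan = PMT × n.
Total paid = $659.62 × 72 = $47,492.64
Total interest = total paid − principal = $47,492.64 − $37,000.00 = $10,492.64

Total interest = (PMT × n) - PV = $10,492.64


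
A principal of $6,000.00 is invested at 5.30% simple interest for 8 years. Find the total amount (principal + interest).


Total amount formula: A = P(1 + rt) = P + P·r·t
Interest: I = P × r × t = $6,000.00 × 0.053 × 8 = $2,544.00
A = P + I = $6,000.00 + $2,544.00 = $8,544.00

A = P + I = P(1 + rt) = $8,544.00


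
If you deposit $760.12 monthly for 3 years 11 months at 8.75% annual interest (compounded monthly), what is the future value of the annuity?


Future value of an ordinary annuity: FV = PMT × ((1 + r)^n − 1) / r
Monthly rate r = 0.0875/12 ≈ 0.00729167, n = 47
FV = $760.12 × ((1 + 0.0875/12)^47 − 1) / (0.0875/12)
FV = $760.12 × 55.818134
FV = $42,428.48

FV = PMT × ((1+r)^n - 1)/r = $42,428.48


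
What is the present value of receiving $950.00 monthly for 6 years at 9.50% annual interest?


Present value of an ordinary annuity: PV = PMT × (1 − (1 + r)^(−n)) / r
Monthly rate r = 0.095/12 ≈ 0.00791667, n = 72
PV = $950.00 × (1 − (1 + 0.095/12)^(−72)) / (0.095/12)
PV = $950.00 × 54.720488
PV = $51,984.46

PV = PMT × (1-(1+r)^(-n))/r = $51,984.46


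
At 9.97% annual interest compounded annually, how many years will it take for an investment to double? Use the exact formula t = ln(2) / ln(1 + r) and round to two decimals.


Doubling condition: (1 + r)^t = 2
Take ln of both sides: t × ln(1 + r) = ln(2)
t = ln(2) / ln(1 + r)
t = 0.693147 / 0.095037
t = 7.29

t = ln(2) / ln(1 + r) = 7.29 years


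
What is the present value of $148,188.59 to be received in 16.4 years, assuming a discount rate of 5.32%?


Present value formula: PV = FV / (1 + r)^t
PV = $148,188.59 / (1 + 0.0532)^16.4
PV = $148,188.59 / 2.3397957
PV = $63,333.99

PV = FV / (1 + r)^t = $63,333.99


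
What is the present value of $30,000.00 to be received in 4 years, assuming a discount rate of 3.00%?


Present value formula: PV = FV / (1 + r)^t
PV = $30,000.00 / (1 + 0.03)^4
PV = $30,000.00 / 1.125509
PV = $26,654.61

PV = FV / (1 + r)^t = $26,654.61


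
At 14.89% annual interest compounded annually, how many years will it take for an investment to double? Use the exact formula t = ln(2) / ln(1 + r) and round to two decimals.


Doubling condition: (1 + r)^t = 2
Take ln of both sides: t × ln(1 + r) = ln(2)
t = ln(2) / ln(1 + r)
t = 0.693147 / 0.138805
t = 4.99

t = ln(2) / ln(1 + r) = 4.99 years


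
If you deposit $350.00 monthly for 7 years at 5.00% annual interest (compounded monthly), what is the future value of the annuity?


Future value of an ordinary annuity: FV = PMT × ((1 + r)^n − 1) / r
Monthly rate r = 0.05/12 ≈ 0.00416667, n = 84
FV = $350.00 × ((1 + 0.05/12)^84 − 1) / (0.05/12)
FV = $350.00 × 100.328653
FV = $35,115.03

FV = PMT × ((1+r)^n - 1)/r = $35,115.03


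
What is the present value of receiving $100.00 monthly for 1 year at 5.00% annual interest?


Present value of an ordinary annuity: PV = PMT × (1 − (1 + r)^(−n)) / r
Monthly rate r = 0.05/12 ≈ 0.00416667, n = 12
PV = $100.00 × (1 − (1 + 0.05/12)^(−12)) / (0.05/12)
PV = $100.00 × 11.681222
PV = $1,168.12

PV = PMT × (1-(1+r)^(-n))/r = $1,168.12


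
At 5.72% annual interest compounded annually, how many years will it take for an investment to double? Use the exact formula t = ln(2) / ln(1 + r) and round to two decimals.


Doubling condition: (1 + r)^t = 2
Take ln of both sides: t × ln(1 + r) = ln(2)
t = ln(2) / ln(1 + r)
t = 0.693147 / 0.055624
t = 12.46

t = ln(2) / ln(1 + r) = 12.46 years


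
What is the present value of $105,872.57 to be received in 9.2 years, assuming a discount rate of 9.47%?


Present value formula: PV = FV / (1 + r)^t
PV = $105,872.57 / (1 + 0.0947)^9.2
PV = $105,872.57 / 2.2988736
PV = $46,054.11

PV = FV / (1 + r)^t = $46,054.11


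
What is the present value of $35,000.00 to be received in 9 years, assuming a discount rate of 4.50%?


Present value formula: PV = FV / (1 + r)^t
PV = $35,000.00 / (1 + 0.045)^9
PV = $35,000.00 / 1.48609514
PV = $23,551.65

PV = FV / (1 + r)^t = $23,551.65


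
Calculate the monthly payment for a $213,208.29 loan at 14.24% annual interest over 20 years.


Loan payment formula: PMT = PV × r / (1 − (1 + r)^(−n))
Monthly rate r = 0.1424/12 ≈ 0.01186667, n = 240 months
Denominator: 1 − (1 + 0.1424/12)^(−240) = 0.941060
PMT = $213,208.29 × (0.1424/12) / 0.941060
PMT = $2,688.53 per month

PMT = PV × r / (1-(1+r)^(-n)) = $2,688.53/month


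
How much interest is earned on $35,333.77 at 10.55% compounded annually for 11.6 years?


Compound interest earned = final amount − principal.
A = P(1 + r/n)^(nt) = $35,333.77 × (1 + 0.1055/1)^(1 × 11.6) = $113,102.30
Interest = A − P = $113,102.30 − $35,333.77 = $77,768.53

Interest = A - P = $77,768.53


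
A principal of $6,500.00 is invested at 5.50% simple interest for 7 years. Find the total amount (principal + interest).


Total amount formula: A = P(1 + rt) = P + P·r·t
Interest: I = P × r × t = $6,500.00 × 0.055 × 7 = $2,502.50
A = P + I = $6,500.00 + $2,502.50 = $9,002.50

A = P + I = P(1 + rt) = $9,002.50


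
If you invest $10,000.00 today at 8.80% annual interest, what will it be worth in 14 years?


Future value formula: FV = PV × (1 + r)^t
FV = $10,000.00 × (1 + 0.088)^14
FV = $10,000.00 × 3.256901
FV = $32,569.01

FV = PV × (1 + r)^t = $32,569.01


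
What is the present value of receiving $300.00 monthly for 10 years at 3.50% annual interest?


Present value of an ordinary annuity: PV = PMT × (1 − (1 + r)^(−n)) / r
Monthly rate r = 0.035/12 ≈ 0.00291667, n = 120
PV = $300.00 × (1 − (1 + 0.035/12)^(−120)) / (0.035/12)
PV = $300.00 × 101.126685
PV = $30,338.01

PV = PMT × (1-(1+r)^(-n))/r = $30,338.01


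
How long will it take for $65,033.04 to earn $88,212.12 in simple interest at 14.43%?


Rearrange the simple interest formula for t:
I = P × r × t  ⇒  t = I / (P × r)
t = $88,212.12 / ($65,033.04 × 0.1443)
t = 9.4

t = I/(P×r) = 9.4 years


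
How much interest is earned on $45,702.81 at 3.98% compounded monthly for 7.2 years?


Compound interest earned = final amount − principal.
A = P(1 + r/n)^(nt) = $45,702.81 × (1 + 0.0398/12)^(12 × 7.2) = $60,839.89
Interest = A − P = $60,839.89 − $45,702.81 = $15,137.08

Interest = A - P = $15,137.08


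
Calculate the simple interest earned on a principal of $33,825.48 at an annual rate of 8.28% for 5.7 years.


Simple interest formula: I = P × r × t
I = $33,825.48 × 0.0828 × 5.7
I = $15,964.27

I = P × r × t = $15,964.27


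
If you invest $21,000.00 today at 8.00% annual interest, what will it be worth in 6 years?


Future value formula: FV = PV × (1 + r)^t
FV = $21,000.00 × (1 + 0.08)^6
FV = $21,000.00 × 1.5868743
FV = $33,324.36

FV = PV × (1 + r)^t = $33,324.36


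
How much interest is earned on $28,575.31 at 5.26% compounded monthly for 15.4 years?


Compound interest earned = final amount − principal.
A = P(1 + r/n)^(nt) = $28,575.31 × (1 + 0.0526/12)^(12 × 15.4) = $64,123.63
Interest = A − P = $64,123.63 − $28,575.31 = $35,548.32

Interest = A - P = $35,548.32


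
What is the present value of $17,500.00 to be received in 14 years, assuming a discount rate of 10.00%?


Present value formula: PV = FV / (1 + r)^t
PV = $17,500.00 / (1 + 0.1)^14
PV = $17,500.00 / 3.797498
PV = $4,608.30

PV = FV / (1 + r)^t = $4,608.30


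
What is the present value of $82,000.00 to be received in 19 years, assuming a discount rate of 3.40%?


Present value formula: PV = FV / (1 + r)^t
PV = $82,000.00 / (1 + 0.034)^19
PV = $82,000.00 / 1.8875142
PV = $43,443.38

PV = FV / (1 + r)^t = $43,443.38


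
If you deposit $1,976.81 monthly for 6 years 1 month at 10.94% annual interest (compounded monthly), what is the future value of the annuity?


Future value of an ordinary annuity: FV = PMT × ((1 + r)^n − 1) / r
Monthly rate r = 0.1094/12 ≈ 0.00911667, n = 73
FV = $1,976.81 × ((1 + 0.1094/12)^73 − 1) / (0.1094/12)
FV = $1,976.81 × 103.068148
FV = $203,746.15

FV = PMT × ((1+r)^n - 1)/r = $203,746.15


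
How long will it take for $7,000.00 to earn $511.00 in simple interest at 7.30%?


Rearrange the simple interest formula for t:
I = P × r × t  ⇒  t = I / (P × r)
t = $511.00 / ($7,000.00 × 0.073)
t = 1

t = I/(P×r) = 1 year


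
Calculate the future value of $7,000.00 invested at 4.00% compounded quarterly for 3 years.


Compound interest formula: A = P(1 + r/n)^(nt)
A = $7,000.00 × (1 + 0.04/4)^(4 × 3)
Growth factor: (1 + 0.04/4)^12 = 1.12682503
A = $7,000.00 × 1.12682503
A = $7,887.78

A = P(1 + r/n)^(nt) = $7,887.78
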